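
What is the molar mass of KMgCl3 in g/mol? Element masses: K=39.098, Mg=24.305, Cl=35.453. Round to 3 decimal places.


M = sum(count * atomic_mass) over atoms.
M = 1*39.098 + 1*24.305 + 3*35.453
M = 39.098 + 24.305 + 106.359
M = 169.762 g/mol, rounded to 3 dp:

169.762 g/mol


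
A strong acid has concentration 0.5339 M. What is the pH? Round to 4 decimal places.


A strong acid dissociates completely, so [H+] equals the given concentration.
pH = -log10([H+]) = -log10(0.5339)
pH = 0.27254008, rounded to 4 dp:

0.2725


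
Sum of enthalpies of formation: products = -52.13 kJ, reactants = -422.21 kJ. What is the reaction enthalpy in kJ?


dH_rxn = sum(dH_f products) - sum(dH_f reactants)
dH_rxn = -52.13 - (-422.21)
dH_rxn = 370.08 kJ:

370.08 kJ


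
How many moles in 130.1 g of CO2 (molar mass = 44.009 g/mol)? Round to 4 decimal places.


n = mass / M
n = 130.1 / 44.009
n = 2.9562135 mol, rounded to 4 dp:

2.9562 mol


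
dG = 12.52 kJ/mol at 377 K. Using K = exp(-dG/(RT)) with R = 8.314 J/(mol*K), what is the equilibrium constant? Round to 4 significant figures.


dG is in kJ/mol; multiply by 1000 to match R in J/(mol*K).
RT = 8.314 * 377 = 3134.378 J/mol
exponent = -dG*1000 / (RT) = -(12.52*1000) / 3134.378 = -3.99441293
K = exp(-3.99441293)
K = 0.018418256, rounded to 4 significant figures:

0.01842


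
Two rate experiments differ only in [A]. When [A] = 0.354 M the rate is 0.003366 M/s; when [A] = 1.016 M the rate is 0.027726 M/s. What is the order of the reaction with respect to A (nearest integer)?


Rate is proportional to [A]^n, so rate2/rate1 = ([A]2/[A]1)^n. Take logs to solve for n.
rate2/rate1 = 0.027726 / 0.003366 = 8.2371
[A]2/[A]1 = 1.016 / 0.354 = 2.8701
n = ln(8.2371) / ln(2.8701) = 2.0
Nearest integer order:

2


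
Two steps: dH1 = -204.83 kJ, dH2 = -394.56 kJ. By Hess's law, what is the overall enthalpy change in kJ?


Hess's law: enthalpy is a state function, so add the step enthalpies.
dH_total = dH1 + dH2 = -204.83 + (-394.56)
dH_total = -599.39 kJ:

-599.39 kJ


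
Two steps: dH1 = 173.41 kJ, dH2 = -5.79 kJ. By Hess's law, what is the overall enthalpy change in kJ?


Hess's law: enthalpy is a state function, so add the step enthalpies.
dH_total = dH1 + dH2 = 173.41 + (-5.79)
dH_total = 167.62 kJ:

167.62 kJ


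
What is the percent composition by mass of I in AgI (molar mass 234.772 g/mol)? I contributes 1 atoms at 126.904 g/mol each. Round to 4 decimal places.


pct = 100 * (n_elem * M_elem) / M_total
mass_contribution = 1 * 126.904 = 126.904 g/mol
pct = 100 * 126.904 / 234.772
pct = 54.05414615 %, rounded to 4 dp:

54.0541 %


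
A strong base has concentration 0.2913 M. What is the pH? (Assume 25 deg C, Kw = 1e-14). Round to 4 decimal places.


A strong base dissociates completely, so [OH-] equals the given concentration.
pOH = -log10([OH-]) = -log10(0.2913) = 0.53566
pH = 14 - pOH = 14 - 0.53566
pH = 13.46434, rounded to 4 dp:

13.4643


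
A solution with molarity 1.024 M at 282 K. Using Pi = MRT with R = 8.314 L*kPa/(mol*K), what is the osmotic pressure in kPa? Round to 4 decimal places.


Osmotic pressure (van't Hoff): Pi = M*R*T.
RT = 8.314 * 282 = 2344.548
Pi = 1.024 * 2344.548
Pi = 2400.817152 kPa, rounded to 4 dp:

2400.8172 kPa


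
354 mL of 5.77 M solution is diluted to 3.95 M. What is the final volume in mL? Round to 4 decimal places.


Dilution: M1*V1 = M2*V2, solve for V2.
V2 = M1*V1 / M2
V2 = 5.77 * 354 / 3.95
V2 = 2042.58 / 3.95
V2 = 517.10886076 mL, rounded to 4 dp:

517.1089 mL


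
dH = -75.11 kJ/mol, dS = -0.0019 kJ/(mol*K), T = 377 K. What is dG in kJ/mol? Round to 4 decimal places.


Gibbs: dG = dH - T*dS (consistent units, dS already in kJ/(mol*K)).
T*dS = 377 * -0.0019 = -0.7163
dG = -75.11 - (-0.7163)
dG = -74.3937 kJ/mol, rounded to 4 dp:

-74.3937 kJ/mol


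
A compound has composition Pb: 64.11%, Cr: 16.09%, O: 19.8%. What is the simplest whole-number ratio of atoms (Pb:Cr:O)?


Assume 100 g of compound, divide each mass% by atomic mass to get moles, then normalize by the smallest to get a raw atom ratio.
Moles per 100 g: Pb: 64.11/207.2 = 0.3094, Cr: 16.09/51.996 = 0.3094, O: 19.8/15.999 = 1.2376
Raw ratio (divide by min = 0.3094): Pb: 1.0, Cr: 1.0, O: 4.0
Multiply by 1 to clear fractions: Pb: 1.0 ~= 1, Cr: 1.0 ~= 1, O: 4.0 ~= 4
Reduce by GCD to get the simplest whole-number ratio:

1:1:4


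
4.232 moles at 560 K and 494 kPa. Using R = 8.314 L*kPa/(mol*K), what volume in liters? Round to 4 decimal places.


PV = nRT, solve for V = nRT / P.
nRT = 4.232 * 8.314 * 560 = 19703.5149
V = 19703.5149 / 494
V = 39.88565769 L, rounded to 4 dp:

39.8857 L


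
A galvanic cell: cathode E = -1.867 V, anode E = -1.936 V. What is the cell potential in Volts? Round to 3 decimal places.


Standard cell potential: E_cell = E_cathode - E_anode.
E_cell = -1.867 - (-1.936)
E_cell = 0.069 V, rounded to 3 dp:

0.069 V


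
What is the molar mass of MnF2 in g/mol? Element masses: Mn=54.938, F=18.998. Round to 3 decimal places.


M = sum(count * atomic_mass) over atoms.
M = 1*54.938 + 2*18.998
M = 54.938 + 37.996
M = 92.934 g/mol, rounded to 3 dp:

92.934 g/mol


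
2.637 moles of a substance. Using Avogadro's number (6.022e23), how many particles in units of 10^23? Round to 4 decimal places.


N = n * NA, then divide by 1e23 for the requested units.
N / 1e23 = n * 6.022
N / 1e23 = 2.637 * 6.022
N / 1e23 = 15.880014, rounded to 4 dp:

15.8800


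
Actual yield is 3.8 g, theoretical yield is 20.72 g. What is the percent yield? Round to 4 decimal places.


% yield = 100 * actual / theoretical
% yield = 100 * 3.8 / 20.72
% yield = 18.33976834 %, rounded to 4 dp:

18.3398 %


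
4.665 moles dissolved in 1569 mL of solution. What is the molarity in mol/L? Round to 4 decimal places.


Convert volume to liters: V_L = V_mL / 1000.
V_L = 1569 / 1000 = 1.569 L
M = n / V_L = 4.665 / 1.569
M = 2.97323136 mol/L, rounded to 4 dp:

2.9732 mol/L


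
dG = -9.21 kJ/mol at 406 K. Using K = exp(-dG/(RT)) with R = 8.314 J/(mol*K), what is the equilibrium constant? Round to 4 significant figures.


dG is in kJ/mol; multiply by 1000 to match R in J/(mol*K).
RT = 8.314 * 406 = 3375.484 J/mol
exponent = -dG*1000 / (RT) = -(-9.21*1000) / 3375.484 = 2.7284976
K = exp(2.7284976)
K = 15.309868, rounded to 4 significant figures:

15.31


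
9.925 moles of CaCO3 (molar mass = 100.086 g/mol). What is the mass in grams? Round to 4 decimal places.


mass = n * M
mass = 9.925 * 100.086
mass = 993.35355 g, rounded to 4 dp:

993.3536 g


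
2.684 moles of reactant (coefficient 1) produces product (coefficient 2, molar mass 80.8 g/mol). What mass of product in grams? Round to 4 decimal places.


Use the coefficient ratio to convert reactant moles to product moles, then multiply by the product's molar mass.
moles_P = moles_R * (coeff_P / coeff_R) = 2.684 * (2/1) = 5.368
mass_P = moles_P * M_P = 5.368 * 80.8
mass_P = 433.7344 g, rounded to 4 dp:

433.7344 g


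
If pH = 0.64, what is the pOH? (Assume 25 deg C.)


At 25 deg C, pH + pOH = 14.
pOH = 14 - pH = 14 - 0.64
pOH = 13.36:

13.36


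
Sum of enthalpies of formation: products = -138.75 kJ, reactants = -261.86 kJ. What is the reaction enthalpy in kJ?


dH_rxn = sum(dH_f products) - sum(dH_f reactants)
dH_rxn = -138.75 - (-261.86)
dH_rxn = 123.11 kJ:

123.11 kJ


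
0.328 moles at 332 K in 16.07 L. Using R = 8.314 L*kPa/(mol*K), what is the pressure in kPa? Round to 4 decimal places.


PV = nRT, solve for P = nRT / V.
nRT = 0.328 * 8.314 * 332 = 905.3613
P = 905.3613 / 16.07
P = 56.33859988 kPa, rounded to 4 dp:

56.3386 kPa


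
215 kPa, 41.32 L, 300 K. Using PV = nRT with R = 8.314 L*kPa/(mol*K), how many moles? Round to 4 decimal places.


PV = nRT, solve for n = PV / (RT).
PV = 215 * 41.32 = 8883.8
RT = 8.314 * 300 = 2494.2
n = 8883.8 / 2494.2
n = 3.56178334 mol, rounded to 4 dp:

3.5618 mol


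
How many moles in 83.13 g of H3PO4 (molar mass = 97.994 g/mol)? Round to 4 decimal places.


n = mass / M
n = 83.13 / 97.994
n = 0.84831724 mol, rounded to 4 dp:

0.8483 mol


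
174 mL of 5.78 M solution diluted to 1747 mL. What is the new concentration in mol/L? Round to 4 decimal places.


Dilution: M1*V1 = M2*V2, solve for M2.
M2 = M1*V1 / V2
M2 = 5.78 * 174 / 1747
M2 = 1005.72 / 1747
M2 = 0.57568403 mol/L, rounded to 4 dp:

0.5757 mol/L


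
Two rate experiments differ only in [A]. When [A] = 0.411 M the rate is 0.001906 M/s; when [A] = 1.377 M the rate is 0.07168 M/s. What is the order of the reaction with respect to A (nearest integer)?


Rate is proportional to [A]^n, so rate2/rate1 = ([A]2/[A]1)^n. Take logs to solve for n.
rate2/rate1 = 0.07168 / 0.001906 = 37.6076
[A]2/[A]1 = 1.377 / 0.411 = 3.3504
n = ln(37.6076) / ln(3.3504) = 3.0
Nearest integer order:

3


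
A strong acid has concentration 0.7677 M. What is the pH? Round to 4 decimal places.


A strong acid dissociates completely, so [H+] equals the given concentration.
pH = -log10([H+]) = -log10(0.7677)
pH = 0.11480846, rounded to 4 dp:

0.1148


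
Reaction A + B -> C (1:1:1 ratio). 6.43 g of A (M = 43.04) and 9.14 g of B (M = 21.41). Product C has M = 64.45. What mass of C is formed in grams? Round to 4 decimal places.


Find moles of each reactant; the smaller value is the limiting reagent in a 1:1:1 reaction, so moles_C equals moles of the limiter.
n_A = mass_A / M_A = 6.43 / 43.04 = 0.149396 mol
n_B = mass_B / M_B = 9.14 / 21.41 = 0.426903 mol
Limiting reagent: A (smaller), n_limiting = 0.149396 mol
mass_C = n_limiting * M_C = 0.149396 * 64.45
mass_C = 9.6285722 g, rounded to 4 dp:

9.6286 g


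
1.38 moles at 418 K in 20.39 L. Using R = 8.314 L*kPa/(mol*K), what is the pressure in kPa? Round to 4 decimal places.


PV = nRT, solve for P = nRT / V.
nRT = 1.38 * 8.314 * 418 = 4795.8478
P = 4795.8478 / 20.39
P = 235.20587543 kPa, rounded to 4 dp:

235.2059 kPa


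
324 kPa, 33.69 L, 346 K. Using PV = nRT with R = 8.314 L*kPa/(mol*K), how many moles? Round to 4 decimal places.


PV = nRT, solve for n = PV / (RT).
PV = 324 * 33.69 = 10915.56
RT = 8.314 * 346 = 2876.644
n = 10915.56 / 2876.644
n = 3.7945467 mol, rounded to 4 dp:

3.7945 mol


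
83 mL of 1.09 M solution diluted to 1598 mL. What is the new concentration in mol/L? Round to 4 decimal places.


Dilution: M1*V1 = M2*V2, solve for M2.
M2 = M1*V1 / V2
M2 = 1.09 * 83 / 1598
M2 = 90.47 / 1598
M2 = 0.05661452 mol/L, rounded to 4 dp:

0.0566 mol/L


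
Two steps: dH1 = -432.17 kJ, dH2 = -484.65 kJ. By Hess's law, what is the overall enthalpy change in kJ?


Hess's law: enthalpy is a state function, so add the step enthalpies.
dH_total = dH1 + dH2 = -432.17 + (-484.65)
dH_total = -916.82 kJ:

-916.82 kJ


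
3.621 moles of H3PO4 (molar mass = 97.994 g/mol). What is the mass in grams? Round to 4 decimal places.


mass = n * M
mass = 3.621 * 97.994
mass = 354.836274 g, rounded to 4 dp:

354.8363 g


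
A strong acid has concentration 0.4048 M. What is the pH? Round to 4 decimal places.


A strong acid dissociates completely, so [H+] equals the given concentration.
pH = -log10([H+]) = -log10(0.4048)
pH = 0.3927595, rounded to 4 dp:

0.3928


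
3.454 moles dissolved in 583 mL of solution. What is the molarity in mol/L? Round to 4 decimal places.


Convert volume to liters: V_L = V_mL / 1000.
V_L = 583 / 1000 = 0.583 L
M = n / V_L = 3.454 / 0.583
M = 5.9245283 mol/L, rounded to 4 dp:

5.9245 mol/L


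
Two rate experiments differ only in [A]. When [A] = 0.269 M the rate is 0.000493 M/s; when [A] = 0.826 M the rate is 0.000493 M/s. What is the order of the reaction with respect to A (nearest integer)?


Rate is proportional to [A]^n, so rate2/rate1 = ([A]2/[A]1)^n. Take logs to solve for n.
rate2/rate1 = 0.000493 / 0.000493 = 1.0
[A]2/[A]1 = 0.826 / 0.269 = 3.0706
n = ln(1.0) / ln(3.0706) = 0.0
Nearest integer order:

0


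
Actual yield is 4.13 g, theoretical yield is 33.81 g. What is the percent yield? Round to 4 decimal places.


% yield = 100 * actual / theoretical
% yield = 100 * 4.13 / 33.81
% yield = 12.21532091 %, rounded to 4 dp:

12.2153 %


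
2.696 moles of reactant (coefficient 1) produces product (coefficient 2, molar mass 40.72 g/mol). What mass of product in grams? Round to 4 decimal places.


Use the coefficient ratio to convert reactant moles to product moles, then multiply by the product's molar mass.
moles_P = moles_R * (coeff_P / coeff_R) = 2.696 * (2/1) = 5.392
mass_P = moles_P * M_P = 5.392 * 40.72
mass_P = 219.56224 g, rounded to 4 dp:

219.5622 g


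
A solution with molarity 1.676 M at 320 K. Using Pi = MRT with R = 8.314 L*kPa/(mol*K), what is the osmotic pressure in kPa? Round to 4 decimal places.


Osmotic pressure (van't Hoff): Pi = M*R*T.
RT = 8.314 * 320 = 2660.48
Pi = 1.676 * 2660.48
Pi = 4458.96448 kPa, rounded to 4 dp:

4458.9645 kPa


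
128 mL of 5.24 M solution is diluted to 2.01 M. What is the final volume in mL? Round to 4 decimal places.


Dilution: M1*V1 = M2*V2, solve for V2.
V2 = M1*V1 / M2
V2 = 5.24 * 128 / 2.01
V2 = 670.72 / 2.01
V2 = 333.69154229 mL, rounded to 4 dp:

333.6915 mL


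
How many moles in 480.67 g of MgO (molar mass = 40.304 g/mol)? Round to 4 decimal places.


n = mass / M
n = 480.67 / 40.304
n = 11.92611155 mol, rounded to 4 dp:

11.9261 mol


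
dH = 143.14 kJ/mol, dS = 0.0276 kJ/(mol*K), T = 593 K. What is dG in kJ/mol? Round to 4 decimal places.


Gibbs: dG = dH - T*dS (consistent units, dS already in kJ/(mol*K)).
T*dS = 593 * 0.0276 = 16.3668
dG = 143.14 - (16.3668)
dG = 126.7732 kJ/mol, rounded to 4 dp:

126.7732 kJ/mol


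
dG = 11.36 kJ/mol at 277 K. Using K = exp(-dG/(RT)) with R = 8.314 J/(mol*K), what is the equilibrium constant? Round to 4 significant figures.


dG is in kJ/mol; multiply by 1000 to match R in J/(mol*K).
RT = 8.314 * 277 = 2302.978 J/mol
exponent = -dG*1000 / (RT) = -(11.36*1000) / 2302.978 = -4.9327436
K = exp(-4.9327436)
K = 0.0072067038, rounded to 4 significant figures:

0.007207


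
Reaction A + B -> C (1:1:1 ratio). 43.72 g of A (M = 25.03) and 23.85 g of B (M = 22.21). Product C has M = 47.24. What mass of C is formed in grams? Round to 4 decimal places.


Find moles of each reactant; the smaller value is the limiting reagent in a 1:1:1 reaction, so moles_C equals moles of the limiter.
n_A = mass_A / M_A = 43.72 / 25.03 = 1.746704 mol
n_B = mass_B / M_B = 23.85 / 22.21 = 1.073841 mol
Limiting reagent: B (smaller), n_limiting = 1.073841 mol
mass_C = n_limiting * M_C = 1.073841 * 47.24
mass_C = 50.72824884 g, rounded to 4 dp:

50.7282 g


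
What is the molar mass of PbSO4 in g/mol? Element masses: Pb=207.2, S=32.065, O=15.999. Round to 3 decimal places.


M = sum(count * atomic_mass) over atoms.
M = 1*207.2 + 1*32.065 + 4*15.999
M = 207.2 + 32.065 + 63.996
M = 303.261 g/mol, rounded to 3 dp:

303.261 g/mol


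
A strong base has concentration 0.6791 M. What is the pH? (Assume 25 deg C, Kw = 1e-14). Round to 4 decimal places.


A strong base dissociates completely, so [OH-] equals the given concentration.
pOH = -log10([OH-]) = -log10(0.6791) = 0.168066
pH = 14 - pOH = 14 - 0.168066
pH = 13.831934, rounded to 4 dp:

13.8319


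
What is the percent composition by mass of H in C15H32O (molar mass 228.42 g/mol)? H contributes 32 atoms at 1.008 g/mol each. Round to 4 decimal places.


pct = 100 * (n_elem * M_elem) / M_total
mass_contribution = 32 * 1.008 = 32.256 g/mol
pct = 100 * 32.256 / 228.42
pct = 14.1213554 %, rounded to 4 dp:

14.1214 %


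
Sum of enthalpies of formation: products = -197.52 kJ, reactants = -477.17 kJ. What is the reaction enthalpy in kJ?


dH_rxn = sum(dH_f products) - sum(dH_f reactants)
dH_rxn = -197.52 - (-477.17)
dH_rxn = 279.65 kJ:

279.65 kJ


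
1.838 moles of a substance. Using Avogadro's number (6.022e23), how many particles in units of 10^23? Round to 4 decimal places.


N = n * NA, then divide by 1e23 for the requested units.
N / 1e23 = n * 6.022
N / 1e23 = 1.838 * 6.022
N / 1e23 = 11.068436, rounded to 4 dp:

11.0684


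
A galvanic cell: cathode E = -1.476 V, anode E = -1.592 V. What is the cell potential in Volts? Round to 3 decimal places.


Standard cell potential: E_cell = E_cathode - E_anode.
E_cell = -1.476 - (-1.592)
E_cell = 0.116 V, rounded to 3 dp:

0.116 V


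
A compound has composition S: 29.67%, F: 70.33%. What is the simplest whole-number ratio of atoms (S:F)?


Assume 100 g of compound, divide each mass% by atomic mass to get moles, then normalize by the smallest to get a raw atom ratio.
Moles per 100 g: S: 29.67/32.065 = 0.9253, F: 70.33/18.998 = 3.702
Raw ratio (divide by min = 0.9253): S: 1.0, F: 4.001
Multiply by 1 to clear fractions: S: 1.0 ~= 1, F: 4.001 ~= 4
Reduce by GCD to get the simplest whole-number ratio:

1:4


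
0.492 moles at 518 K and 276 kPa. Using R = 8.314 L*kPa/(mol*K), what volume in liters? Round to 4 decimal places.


PV = nRT, solve for V = nRT / P.
nRT = 0.492 * 8.314 * 518 = 2118.8728
V = 2118.8728 / 276
V = 7.67707536 L, rounded to 4 dp:

7.6771 L


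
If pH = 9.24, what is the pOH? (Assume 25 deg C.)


At 25 deg C, pH + pOH = 14.
pOH = 14 - pH = 14 - 9.24
pOH = 4.76:

4.76


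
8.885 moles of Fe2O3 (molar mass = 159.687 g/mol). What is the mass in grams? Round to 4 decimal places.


mass = n * M
mass = 8.885 * 159.687
mass = 1418.818995 g, rounded to 4 dp:

1418.8190 g


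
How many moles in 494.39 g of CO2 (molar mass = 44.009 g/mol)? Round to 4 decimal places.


n = mass / M
n = 494.39 / 44.009
n = 11.23383853 mol, rounded to 4 dp:

11.2338 mol


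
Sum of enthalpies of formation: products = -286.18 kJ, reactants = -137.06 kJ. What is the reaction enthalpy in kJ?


dH_rxn = sum(dH_f products) - sum(dH_f reactants)
dH_rxn = -286.18 - (-137.06)
dH_rxn = -149.12 kJ:

-149.12 kJ


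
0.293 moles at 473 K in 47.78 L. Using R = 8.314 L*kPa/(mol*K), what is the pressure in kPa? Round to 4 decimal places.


PV = nRT, solve for P = nRT / V.
nRT = 0.293 * 8.314 * 473 = 1152.2289
P = 1152.2289 / 47.78
P = 24.1152972 kPa, rounded to 4 dp:

24.1153 kPa


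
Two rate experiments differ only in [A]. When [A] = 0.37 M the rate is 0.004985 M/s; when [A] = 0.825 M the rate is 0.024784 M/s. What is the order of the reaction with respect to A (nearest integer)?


Rate is proportional to [A]^n, so rate2/rate1 = ([A]2/[A]1)^n. Take logs to solve for n.
rate2/rate1 = 0.024784 / 0.004985 = 4.9717
[A]2/[A]1 = 0.825 / 0.37 = 2.2297
n = ln(4.9717) / ln(2.2297) = 2.0
Nearest integer order:

2


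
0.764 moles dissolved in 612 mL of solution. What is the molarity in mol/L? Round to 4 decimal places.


Convert volume to liters: V_L = V_mL / 1000.
V_L = 612 / 1000 = 0.612 L
M = n / V_L = 0.764 / 0.612
M = 1.24836601 mol/L, rounded to 4 dp:

1.2484 mol/L


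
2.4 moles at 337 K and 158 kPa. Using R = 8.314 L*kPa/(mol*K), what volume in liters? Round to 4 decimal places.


PV = nRT, solve for V = nRT / P.
nRT = 2.4 * 8.314 * 337 = 6724.3632
V = 6724.3632 / 158
V = 42.55926076 L, rounded to 4 dp:

42.5593 L


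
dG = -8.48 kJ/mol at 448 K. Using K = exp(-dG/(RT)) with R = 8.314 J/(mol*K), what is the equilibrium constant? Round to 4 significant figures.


dG is in kJ/mol; multiply by 1000 to match R in J/(mol*K).
RT = 8.314 * 448 = 3724.672 J/mol
exponent = -dG*1000 / (RT) = -(-8.48*1000) / 3724.672 = 2.27671054
K = exp(2.27671054)
K = 9.7445732, rounded to 4 significant figures:

9.745


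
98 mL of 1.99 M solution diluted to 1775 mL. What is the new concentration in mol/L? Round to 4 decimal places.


Dilution: M1*V1 = M2*V2, solve for M2.
M2 = M1*V1 / V2
M2 = 1.99 * 98 / 1775
M2 = 195.02 / 1775
M2 = 0.10987042 mol/L, rounded to 4 dp:

0.1099 mol/L


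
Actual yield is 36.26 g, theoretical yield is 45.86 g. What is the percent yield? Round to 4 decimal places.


% yield = 100 * actual / theoretical
% yield = 100 * 36.26 / 45.86
% yield = 79.06672481 %, rounded to 4 dp:

79.0667 %


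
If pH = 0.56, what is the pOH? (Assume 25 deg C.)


At 25 deg C, pH + pOH = 14.
pOH = 14 - pH = 14 - 0.56
pOH = 13.44:

13.44


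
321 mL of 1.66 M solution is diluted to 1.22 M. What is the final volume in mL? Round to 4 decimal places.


Dilution: M1*V1 = M2*V2, solve for V2.
V2 = M1*V1 / M2
V2 = 1.66 * 321 / 1.22
V2 = 532.86 / 1.22
V2 = 436.7704918 mL, rounded to 4 dp:

436.7705 mL


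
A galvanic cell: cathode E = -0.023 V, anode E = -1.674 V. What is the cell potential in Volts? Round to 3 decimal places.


Standard cell potential: E_cell = E_cathode - E_anode.
E_cell = -0.023 - (-1.674)
E_cell = 1.651 V, rounded to 3 dp:

1.651 V


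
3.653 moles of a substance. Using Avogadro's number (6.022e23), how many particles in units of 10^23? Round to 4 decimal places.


N = n * NA, then divide by 1e23 for the requested units.
N / 1e23 = n * 6.022
N / 1e23 = 3.653 * 6.022
N / 1e23 = 21.998366, rounded to 4 dp:

21.9984


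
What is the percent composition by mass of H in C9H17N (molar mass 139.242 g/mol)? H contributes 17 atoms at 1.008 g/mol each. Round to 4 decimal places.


pct = 100 * (n_elem * M_elem) / M_total
mass_contribution = 17 * 1.008 = 17.136 g/mol
pct = 100 * 17.136 / 139.242
pct = 12.30663162 %, rounded to 4 dp:

12.3066 %


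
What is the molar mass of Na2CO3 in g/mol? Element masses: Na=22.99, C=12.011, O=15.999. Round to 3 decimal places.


M = sum(count * atomic_mass) over atoms.
M = 2*22.99 + 1*12.011 + 3*15.999
M = 45.98 + 12.011 + 47.997
M = 105.988 g/mol, rounded to 3 dp:

105.988 g/mol


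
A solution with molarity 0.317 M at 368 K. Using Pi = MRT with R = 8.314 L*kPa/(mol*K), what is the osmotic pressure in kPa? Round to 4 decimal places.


Osmotic pressure (van't Hoff): Pi = M*R*T.
RT = 8.314 * 368 = 3059.552
Pi = 0.317 * 3059.552
Pi = 969.877984 kPa, rounded to 4 dp:

969.8780 kPa


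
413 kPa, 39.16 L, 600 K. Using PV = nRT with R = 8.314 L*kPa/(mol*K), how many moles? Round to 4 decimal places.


PV = nRT, solve for n = PV / (RT).
PV = 413 * 39.16 = 16173.08
RT = 8.314 * 600 = 4988.4
n = 16173.08 / 4988.4
n = 3.24213776 mol, rounded to 4 dp:

3.2421 mol


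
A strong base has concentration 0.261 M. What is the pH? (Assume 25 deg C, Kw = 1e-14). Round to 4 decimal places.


A strong base dissociates completely, so [OH-] equals the given concentration.
pOH = -log10([OH-]) = -log10(0.261) = 0.583359
pH = 14 - pOH = 14 - 0.583359
pH = 13.416641, rounded to 4 dp:

13.4166


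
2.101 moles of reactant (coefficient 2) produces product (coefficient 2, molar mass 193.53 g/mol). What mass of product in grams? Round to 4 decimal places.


Use the coefficient ratio to convert reactant moles to product moles, then multiply by the product's molar mass.
moles_P = moles_R * (coeff_P / coeff_R) = 2.101 * (2/2) = 2.101
mass_P = moles_P * M_P = 2.101 * 193.53
mass_P = 406.60653 g, rounded to 4 dp:

406.6065 g


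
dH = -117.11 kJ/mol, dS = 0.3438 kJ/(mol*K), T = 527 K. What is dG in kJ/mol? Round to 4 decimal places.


Gibbs: dG = dH - T*dS (consistent units, dS already in kJ/(mol*K)).
T*dS = 527 * 0.3438 = 181.1826
dG = -117.11 - (181.1826)
dG = -298.2926 kJ/mol, rounded to 4 dp:

-298.2926 kJ/mol


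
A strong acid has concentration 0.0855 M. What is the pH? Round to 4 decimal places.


A strong acid dissociates completely, so [H+] equals the given concentration.
pH = -log10([H+]) = -log10(0.0855)
pH = 1.06803389, rounded to 4 dp:

1.0680


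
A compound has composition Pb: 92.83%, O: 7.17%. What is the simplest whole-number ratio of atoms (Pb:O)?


Assume 100 g of compound, divide each mass% by atomic mass to get moles, then normalize by the smallest to get a raw atom ratio.
Moles per 100 g: Pb: 92.83/207.2 = 0.448, O: 7.17/15.999 = 0.4482
Raw ratio (divide by min = 0.448): Pb: 1.0, O: 1.0
Multiply by 1 to clear fractions: Pb: 1.0 ~= 1, O: 1.0 ~= 1
Reduce by GCD to get the simplest whole-number ratio:

1:1


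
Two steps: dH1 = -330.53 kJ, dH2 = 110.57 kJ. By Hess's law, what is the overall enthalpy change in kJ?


Hess's law: enthalpy is a state function, so add the step enthalpies.
dH_total = dH1 + dH2 = -330.53 + (110.57)
dH_total = -219.96 kJ:

-219.96 kJ


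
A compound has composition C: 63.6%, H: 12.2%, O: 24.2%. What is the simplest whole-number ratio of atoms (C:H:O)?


Assume 100 g of compound, divide each mass% by atomic mass to get moles, then normalize by the smallest to get a raw atom ratio.
Moles per 100 g: C: 63.6/12.011 = 5.2951, H: 12.2/1.008 = 12.1032, O: 24.2/15.999 = 1.5126
Raw ratio (divide by min = 1.5126): C: 3.501, H: 8.002, O: 1.0
Multiply by 2 to clear fractions: C: 7.001 ~= 7, H: 16.003 ~= 16, O: 2.0 ~= 2
Reduce by GCD to get the simplest whole-number ratio:

7:16:2


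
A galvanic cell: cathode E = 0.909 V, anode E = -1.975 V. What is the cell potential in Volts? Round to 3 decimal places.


Standard cell potential: E_cell = E_cathode - E_anode.
E_cell = 0.909 - (-1.975)
E_cell = 2.884 V, rounded to 3 dp:

2.884 V


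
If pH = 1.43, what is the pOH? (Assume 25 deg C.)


At 25 deg C, pH + pOH = 14.
pOH = 14 - pH = 14 - 1.43
pOH = 12.57:

12.57


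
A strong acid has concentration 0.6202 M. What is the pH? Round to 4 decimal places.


A strong acid dissociates completely, so [H+] equals the given concentration.
pH = -log10([H+]) = -log10(0.6202)
pH = 0.20746824, rounded to 4 dp:

0.2075


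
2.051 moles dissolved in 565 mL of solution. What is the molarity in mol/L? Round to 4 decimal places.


Convert volume to liters: V_L = V_mL / 1000.
V_L = 565 / 1000 = 0.565 L
M = n / V_L = 2.051 / 0.565
M = 3.6300885 mol/L, rounded to 4 dp:

3.6301 mol/L


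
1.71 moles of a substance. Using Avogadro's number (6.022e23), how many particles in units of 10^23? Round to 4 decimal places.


N = n * NA, then divide by 1e23 for the requested units.
N / 1e23 = n * 6.022
N / 1e23 = 1.71 * 6.022
N / 1e23 = 10.29762, rounded to 4 dp:

10.2976


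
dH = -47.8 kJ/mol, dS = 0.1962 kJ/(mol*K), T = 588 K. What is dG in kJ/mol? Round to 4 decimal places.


Gibbs: dG = dH - T*dS (consistent units, dS already in kJ/(mol*K)).
T*dS = 588 * 0.1962 = 115.3656
dG = -47.8 - (115.3656)
dG = -163.1656 kJ/mol, rounded to 4 dp:

-163.1656 kJ/mol


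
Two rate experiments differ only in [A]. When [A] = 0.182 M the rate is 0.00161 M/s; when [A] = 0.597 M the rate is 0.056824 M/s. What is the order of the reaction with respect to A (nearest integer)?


Rate is proportional to [A]^n, so rate2/rate1 = ([A]2/[A]1)^n. Take logs to solve for n.
rate2/rate1 = 0.056824 / 0.00161 = 35.2944
[A]2/[A]1 = 0.597 / 0.182 = 3.2802
n = ln(35.2944) / ln(3.2802) = 3.0
Nearest integer order:

3


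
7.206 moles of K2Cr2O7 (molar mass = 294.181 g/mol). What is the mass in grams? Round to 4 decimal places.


mass = n * M
mass = 7.206 * 294.181
mass = 2119.868286 g, rounded to 4 dp:

2119.8683 g


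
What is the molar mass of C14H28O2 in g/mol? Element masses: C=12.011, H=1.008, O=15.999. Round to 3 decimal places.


M = sum(count * atomic_mass) over atoms.
M = 14*12.011 + 28*1.008 + 2*15.999
M = 168.154 + 28.224 + 31.998
M = 228.376 g/mol, rounded to 3 dp:

228.376 g/mol


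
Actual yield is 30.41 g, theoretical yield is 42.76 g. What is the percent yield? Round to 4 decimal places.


% yield = 100 * actual / theoretical
% yield = 100 * 30.41 / 42.76
% yield = 71.11786717 %, rounded to 4 dp:

71.1179 %


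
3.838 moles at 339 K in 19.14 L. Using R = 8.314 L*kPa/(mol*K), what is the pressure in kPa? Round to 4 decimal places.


PV = nRT, solve for P = nRT / V.
nRT = 3.838 * 8.314 * 339 = 10817.1957
P = 10817.1957 / 19.14
P = 565.16173981 kPa, rounded to 4 dp:

565.1617 kPa


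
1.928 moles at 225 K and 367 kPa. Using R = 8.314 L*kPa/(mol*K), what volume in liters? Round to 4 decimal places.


PV = nRT, solve for V = nRT / P.
nRT = 1.928 * 8.314 * 225 = 3606.6132
V = 3606.6132 / 367
V = 9.82728392 L, rounded to 4 dp:

9.8273 L


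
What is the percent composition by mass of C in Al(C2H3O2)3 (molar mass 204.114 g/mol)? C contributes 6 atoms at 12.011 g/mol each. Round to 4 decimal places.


pct = 100 * (n_elem * M_elem) / M_total
mass_contribution = 6 * 12.011 = 72.066 g/mol
pct = 100 * 72.066 / 204.114
pct = 35.30674035 %, rounded to 4 dp:

35.3067 %


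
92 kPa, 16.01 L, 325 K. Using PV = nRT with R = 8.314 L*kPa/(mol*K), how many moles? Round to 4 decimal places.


PV = nRT, solve for n = PV / (RT).
PV = 92 * 16.01 = 1472.92
RT = 8.314 * 325 = 2702.05
n = 1472.92 / 2702.05
n = 0.54511204 mol, rounded to 4 dp:

0.5451 mol


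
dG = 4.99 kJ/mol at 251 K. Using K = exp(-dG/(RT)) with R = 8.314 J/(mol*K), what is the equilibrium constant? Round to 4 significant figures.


dG is in kJ/mol; multiply by 1000 to match R in J/(mol*K).
RT = 8.314 * 251 = 2086.814 J/mol
exponent = -dG*1000 / (RT) = -(4.99*1000) / 2086.814 = -2.39120497
K = exp(-2.39120497)
K = 0.091519339, rounded to 4 significant figures:

0.09152


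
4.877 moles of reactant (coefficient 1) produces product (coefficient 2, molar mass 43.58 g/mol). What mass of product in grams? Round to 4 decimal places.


Use the coefficient ratio to convert reactant moles to product moles, then multiply by the product's molar mass.
moles_P = moles_R * (coeff_P / coeff_R) = 4.877 * (2/1) = 9.754
mass_P = moles_P * M_P = 9.754 * 43.58
mass_P = 425.07932 g, rounded to 4 dp:

425.0793 g


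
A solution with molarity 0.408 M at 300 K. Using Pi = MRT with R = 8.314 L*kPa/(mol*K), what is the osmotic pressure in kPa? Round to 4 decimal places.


Osmotic pressure (van't Hoff): Pi = M*R*T.
RT = 8.314 * 300 = 2494.2
Pi = 0.408 * 2494.2
Pi = 1017.6336 kPa, rounded to 4 dp:

1017.6336 kPa


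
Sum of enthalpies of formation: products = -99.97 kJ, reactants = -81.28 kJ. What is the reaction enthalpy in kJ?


dH_rxn = sum(dH_f products) - sum(dH_f reactants)
dH_rxn = -99.97 - (-81.28)
dH_rxn = -18.69 kJ:

-18.69 kJ


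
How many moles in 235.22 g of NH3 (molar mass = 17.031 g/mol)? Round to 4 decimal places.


n = mass / M
n = 235.22 / 17.031
n = 13.8112853 mol, rounded to 4 dp:

13.8113 mol


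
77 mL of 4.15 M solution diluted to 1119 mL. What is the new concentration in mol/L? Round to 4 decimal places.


Dilution: M1*V1 = M2*V2, solve for M2.
M2 = M1*V1 / V2
M2 = 4.15 * 77 / 1119
M2 = 319.55 / 1119
M2 = 0.28556747 mol/L, rounded to 4 dp:

0.2856 mol/L


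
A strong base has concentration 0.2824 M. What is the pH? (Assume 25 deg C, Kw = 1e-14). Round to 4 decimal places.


A strong base dissociates completely, so [OH-] equals the given concentration.
pOH = -log10([OH-]) = -log10(0.2824) = 0.549135
pH = 14 - pOH = 14 - 0.549135
pH = 13.450865, rounded to 4 dp:

13.4509


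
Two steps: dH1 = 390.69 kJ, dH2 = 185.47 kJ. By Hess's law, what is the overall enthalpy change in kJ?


Hess's law: enthalpy is a state function, so add the step enthalpies.
dH_total = dH1 + dH2 = 390.69 + (185.47)
dH_total = 576.16 kJ:

576.16 kJ


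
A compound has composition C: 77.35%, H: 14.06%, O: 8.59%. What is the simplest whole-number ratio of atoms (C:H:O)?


Assume 100 g of compound, divide each mass% by atomic mass to get moles, then normalize by the smallest to get a raw atom ratio.
Moles per 100 g: C: 77.35/12.011 = 6.4399, H: 14.06/1.008 = 13.9484, O: 8.59/15.999 = 0.5369
Raw ratio (divide by min = 0.5369): C: 11.994, H: 25.979, O: 1.0
Multiply by 1 to clear fractions: C: 11.994 ~= 12, H: 25.979 ~= 26, O: 1.0 ~= 1
Reduce by GCD to get the simplest whole-number ratio:

12:26:1


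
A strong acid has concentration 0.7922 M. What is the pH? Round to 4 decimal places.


A strong acid dissociates completely, so [H+] equals the given concentration.
pH = -log10([H+]) = -log10(0.7922)
pH = 0.10116516, rounded to 4 dp:

0.1012


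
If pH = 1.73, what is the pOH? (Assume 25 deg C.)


At 25 deg C, pH + pOH = 14.
pOH = 14 - pH = 14 - 1.73
pOH = 12.27:

12.27


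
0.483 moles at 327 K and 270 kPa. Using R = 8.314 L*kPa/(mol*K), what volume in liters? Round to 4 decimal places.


PV = nRT, solve for V = nRT / P.
nRT = 0.483 * 8.314 * 327 = 1313.1215
V = 1313.1215 / 270
V = 4.86341296 L, rounded to 4 dp:

4.8634 L


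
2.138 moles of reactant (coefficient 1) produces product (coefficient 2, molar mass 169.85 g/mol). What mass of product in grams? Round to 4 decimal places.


Use the coefficient ratio to convert reactant moles to product moles, then multiply by the product's molar mass.
moles_P = moles_R * (coeff_P / coeff_R) = 2.138 * (2/1) = 4.276
mass_P = moles_P * M_P = 4.276 * 169.85
mass_P = 726.2786 g, rounded to 4 dp:

726.2786 g


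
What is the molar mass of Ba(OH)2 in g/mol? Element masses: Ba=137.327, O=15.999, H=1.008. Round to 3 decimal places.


M = sum(count * atomic_mass) over atoms.
M = 1*137.327 + 2*15.999 + 2*1.008
M = 137.327 + 31.998 + 2.016
M = 171.341 g/mol, rounded to 3 dp:

171.341 g/mol


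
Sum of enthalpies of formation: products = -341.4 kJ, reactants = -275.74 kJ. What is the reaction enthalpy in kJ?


dH_rxn = sum(dH_f products) - sum(dH_f reactants)
dH_rxn = -341.4 - (-275.74)
dH_rxn = -65.66 kJ:

-65.66 kJ


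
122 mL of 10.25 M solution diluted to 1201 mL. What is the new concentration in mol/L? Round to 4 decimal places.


Dilution: M1*V1 = M2*V2, solve for M2.
M2 = M1*V1 / V2
M2 = 10.25 * 122 / 1201
M2 = 1250.5 / 1201
M2 = 1.04121565 mol/L, rounded to 4 dp:

1.0412 mol/L


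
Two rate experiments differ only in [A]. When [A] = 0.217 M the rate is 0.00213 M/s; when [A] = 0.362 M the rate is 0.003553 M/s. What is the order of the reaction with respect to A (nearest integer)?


Rate is proportional to [A]^n, so rate2/rate1 = ([A]2/[A]1)^n. Take logs to solve for n.
rate2/rate1 = 0.003553 / 0.00213 = 1.6681
[A]2/[A]1 = 0.362 / 0.217 = 1.6682
n = ln(1.6681) / ln(1.6682) = 1.0
Nearest integer order:

1


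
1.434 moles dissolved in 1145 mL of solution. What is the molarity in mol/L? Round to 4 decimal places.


Convert volume to liters: V_L = V_mL / 1000.
V_L = 1145 / 1000 = 1.145 L
M = n / V_L = 1.434 / 1.145
M = 1.25240175 mol/L, rounded to 4 dp:

1.2524 mol/L


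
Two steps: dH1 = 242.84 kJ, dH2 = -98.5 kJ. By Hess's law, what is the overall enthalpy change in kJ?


Hess's law: enthalpy is a state function, so add the step enthalpies.
dH_total = dH1 + dH2 = 242.84 + (-98.5)
dH_total = 144.34 kJ:

144.34 kJ


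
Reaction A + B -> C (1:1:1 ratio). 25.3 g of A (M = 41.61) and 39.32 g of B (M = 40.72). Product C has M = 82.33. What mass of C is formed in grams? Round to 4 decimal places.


Find moles of each reactant; the smaller value is the limiting reagent in a 1:1:1 reaction, so moles_C equals moles of the limiter.
n_A = mass_A / M_A = 25.3 / 41.61 = 0.608027 mol
n_B = mass_B / M_B = 39.32 / 40.72 = 0.965619 mol
Limiting reagent: A (smaller), n_limiting = 0.608027 mol
mass_C = n_limiting * M_C = 0.608027 * 82.33
mass_C = 50.05886291 g, rounded to 4 dp:

50.0589 g


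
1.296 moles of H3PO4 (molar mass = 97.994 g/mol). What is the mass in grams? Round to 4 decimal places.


mass = n * M
mass = 1.296 * 97.994
mass = 127.000224 g, rounded to 4 dp:

127.0002 g


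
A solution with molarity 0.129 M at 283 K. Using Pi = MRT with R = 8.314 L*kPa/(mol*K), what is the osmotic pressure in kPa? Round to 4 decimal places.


Osmotic pressure (van't Hoff): Pi = M*R*T.
RT = 8.314 * 283 = 2352.862
Pi = 0.129 * 2352.862
Pi = 303.519198 kPa, rounded to 4 dp:

303.5192 kPa


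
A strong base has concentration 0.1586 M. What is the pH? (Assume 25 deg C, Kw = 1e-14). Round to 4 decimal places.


A strong base dissociates completely, so [OH-] equals the given concentration.
pOH = -log10([OH-]) = -log10(0.1586) = 0.799697
pH = 14 - pOH = 14 - 0.799697
pH = 13.200303, rounded to 4 dp:

13.2003


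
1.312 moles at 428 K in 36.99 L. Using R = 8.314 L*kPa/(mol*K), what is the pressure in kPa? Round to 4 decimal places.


PV = nRT, solve for P = nRT / V.
nRT = 1.312 * 8.314 * 428 = 4668.6103
P = 4668.6103 / 36.99
P = 126.21276832 kPa, rounded to 4 dp:

126.2128 kPa


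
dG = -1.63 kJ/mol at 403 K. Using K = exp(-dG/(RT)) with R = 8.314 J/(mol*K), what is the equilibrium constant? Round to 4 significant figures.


dG is in kJ/mol; multiply by 1000 to match R in J/(mol*K).
RT = 8.314 * 403 = 3350.542 J/mol
exponent = -dG*1000 / (RT) = -(-1.63*1000) / 3350.542 = 0.48648845
K = exp(0.48648845)
K = 1.6265943, rounded to 4 significant figures:

1.627


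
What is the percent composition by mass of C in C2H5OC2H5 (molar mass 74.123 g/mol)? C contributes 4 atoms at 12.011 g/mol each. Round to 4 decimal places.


pct = 100 * (n_elem * M_elem) / M_total
mass_contribution = 4 * 12.011 = 48.044 g/mol
pct = 100 * 48.044 / 74.123
pct = 64.81658864 %, rounded to 4 dp:

64.8166 %


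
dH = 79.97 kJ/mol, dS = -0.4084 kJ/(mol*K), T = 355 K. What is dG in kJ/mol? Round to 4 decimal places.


Gibbs: dG = dH - T*dS (consistent units, dS already in kJ/(mol*K)).
T*dS = 355 * -0.4084 = -144.982
dG = 79.97 - (-144.982)
dG = 224.952 kJ/mol, rounded to 4 dp:

224.9520 kJ/mol


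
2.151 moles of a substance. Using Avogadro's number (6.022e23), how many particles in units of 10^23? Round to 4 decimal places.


N = n * NA, then divide by 1e23 for the requested units.
N / 1e23 = n * 6.022
N / 1e23 = 2.151 * 6.022
N / 1e23 = 12.953322, rounded to 4 dp:

12.9533


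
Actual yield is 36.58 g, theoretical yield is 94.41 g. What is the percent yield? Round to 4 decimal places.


% yield = 100 * actual / theoretical
% yield = 100 * 36.58 / 94.41
% yield = 38.74589556 %, rounded to 4 dp:

38.7459 %


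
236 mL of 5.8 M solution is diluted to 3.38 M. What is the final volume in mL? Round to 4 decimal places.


Dilution: M1*V1 = M2*V2, solve for V2.
V2 = M1*V1 / M2
V2 = 5.8 * 236 / 3.38
V2 = 1368.8 / 3.38
V2 = 404.9704142 mL, rounded to 4 dp:

404.9704 mL


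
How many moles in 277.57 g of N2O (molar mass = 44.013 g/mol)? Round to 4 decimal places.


n = mass / M
n = 277.57 / 44.013
n = 6.30654579 mol, rounded to 4 dp:

6.3065 mol


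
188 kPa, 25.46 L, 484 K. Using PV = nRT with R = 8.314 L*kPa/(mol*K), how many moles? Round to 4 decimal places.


PV = nRT, solve for n = PV / (RT).
PV = 188 * 25.46 = 4786.48
RT = 8.314 * 484 = 4023.976
n = 4786.48 / 4023.976
n = 1.1894902 mol, rounded to 4 dp:

1.1895 mol


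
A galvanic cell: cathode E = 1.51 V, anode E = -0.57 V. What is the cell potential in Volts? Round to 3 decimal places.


Standard cell potential: E_cell = E_cathode - E_anode.
E_cell = 1.51 - (-0.57)
E_cell = 2.08 V, rounded to 3 dp:

2.080 V


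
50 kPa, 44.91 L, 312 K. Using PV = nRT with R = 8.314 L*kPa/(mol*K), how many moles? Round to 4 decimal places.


PV = nRT, solve for n = PV / (RT).
PV = 50 * 44.91 = 2245.5
RT = 8.314 * 312 = 2593.968
n = 2245.5 / 2593.968
n = 0.86566218 mol, rounded to 4 dp:

0.8657 mol


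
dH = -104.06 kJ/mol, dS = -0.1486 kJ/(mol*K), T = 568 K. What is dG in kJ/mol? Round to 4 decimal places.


Gibbs: dG = dH - T*dS (consistent units, dS already in kJ/(mol*K)).
T*dS = 568 * -0.1486 = -84.4048
dG = -104.06 - (-84.4048)
dG = -19.6552 kJ/mol, rounded to 4 dp:

-19.6552 kJ/mol


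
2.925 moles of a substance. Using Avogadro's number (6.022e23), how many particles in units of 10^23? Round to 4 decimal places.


N = n * NA, then divide by 1e23 for the requested units.
N / 1e23 = n * 6.022
N / 1e23 = 2.925 * 6.022
N / 1e23 = 17.61435, rounded to 4 dp:

17.6144


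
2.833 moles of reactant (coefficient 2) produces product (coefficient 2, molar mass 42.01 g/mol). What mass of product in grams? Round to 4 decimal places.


Use the coefficient ratio to convert reactant moles to product moles, then multiply by the product's molar mass.
moles_P = moles_R * (coeff_P / coeff_R) = 2.833 * (2/2) = 2.833
mass_P = moles_P * M_P = 2.833 * 42.01
mass_P = 119.01433 g, rounded to 4 dp:

119.0143 g
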